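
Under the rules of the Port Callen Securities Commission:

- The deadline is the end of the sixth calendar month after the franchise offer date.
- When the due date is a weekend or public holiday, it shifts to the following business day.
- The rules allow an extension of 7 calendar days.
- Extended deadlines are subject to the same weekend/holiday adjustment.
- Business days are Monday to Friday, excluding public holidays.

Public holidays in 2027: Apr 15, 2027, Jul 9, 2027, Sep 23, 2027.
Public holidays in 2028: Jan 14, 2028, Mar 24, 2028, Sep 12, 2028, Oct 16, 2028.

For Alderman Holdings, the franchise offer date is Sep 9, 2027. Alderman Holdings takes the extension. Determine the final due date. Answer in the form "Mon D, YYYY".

The sixth month after Sep 9, 2027 is March 2028, whose last day is Mar 31, 2028.
Mar 31, 2028 is a Friday and not a listed holiday, so it stands.
Applying the 7-calendar-day extension: Mar 31, 2028 + 7 days = Apr 7, 2028.
Apr 7, 2028 (Friday) is already a business day.
Final deadline: Apr 7, 2028.

Apr 7, 2028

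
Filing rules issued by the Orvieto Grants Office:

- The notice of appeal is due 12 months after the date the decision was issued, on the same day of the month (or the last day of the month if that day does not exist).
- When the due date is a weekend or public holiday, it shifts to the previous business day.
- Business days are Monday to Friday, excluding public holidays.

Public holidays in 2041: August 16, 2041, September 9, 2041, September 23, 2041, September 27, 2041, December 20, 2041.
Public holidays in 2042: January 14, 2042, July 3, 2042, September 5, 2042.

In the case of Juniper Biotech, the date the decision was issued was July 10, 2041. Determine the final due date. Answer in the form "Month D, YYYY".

12 months from July 10, 2041 is July 10, 2042.
July 10, 2042 falls on a Thursday, which is a business day, so no adjustment is needed.
So the filing is due July 10, 2042.

July 10, 2042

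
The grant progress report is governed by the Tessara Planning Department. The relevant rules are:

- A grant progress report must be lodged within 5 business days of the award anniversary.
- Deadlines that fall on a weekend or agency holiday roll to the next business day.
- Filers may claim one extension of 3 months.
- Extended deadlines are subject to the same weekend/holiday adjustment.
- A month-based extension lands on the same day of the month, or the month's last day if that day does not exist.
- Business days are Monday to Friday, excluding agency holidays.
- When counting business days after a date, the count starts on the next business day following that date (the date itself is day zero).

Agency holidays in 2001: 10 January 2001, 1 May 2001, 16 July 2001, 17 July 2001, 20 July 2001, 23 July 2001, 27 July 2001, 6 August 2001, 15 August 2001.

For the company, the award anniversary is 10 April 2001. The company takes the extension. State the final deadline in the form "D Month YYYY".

Starting the day after 10 April 2001 and counting 5 business days lands on 17 April 2001.
17 April 2001 (Tuesday) is already a business day.
Add 3 months to 17 April 2001: 17 July 2001.
17 July 2001 falls on a listed holiday. Rolling to the next business day gives 18 July 2001, a Wednesday.
So the filing is due 18 July 2001.

18 July 2001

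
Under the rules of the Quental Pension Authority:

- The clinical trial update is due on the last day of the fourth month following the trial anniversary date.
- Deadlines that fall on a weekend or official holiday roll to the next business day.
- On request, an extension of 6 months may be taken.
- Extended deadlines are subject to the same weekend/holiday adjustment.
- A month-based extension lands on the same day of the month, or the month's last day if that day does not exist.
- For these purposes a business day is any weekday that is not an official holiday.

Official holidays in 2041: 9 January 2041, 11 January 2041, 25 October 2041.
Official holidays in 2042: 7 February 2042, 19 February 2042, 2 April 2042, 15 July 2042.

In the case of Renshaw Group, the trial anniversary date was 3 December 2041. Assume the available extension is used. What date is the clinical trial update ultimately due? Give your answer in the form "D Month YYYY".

4 months after 3 December 2041 falls in April 2042; the last day of that month is 30 April 2042.
30 April 2042 is a Wednesday and not a listed holiday, so it stands.
Add 6 months to 30 April 2042: 30 October 2042.
30 October 2042 falls on a Thursday, which is a business day, so no adjustment is needed.
The final due date is 30 October 2042.

30 October 2042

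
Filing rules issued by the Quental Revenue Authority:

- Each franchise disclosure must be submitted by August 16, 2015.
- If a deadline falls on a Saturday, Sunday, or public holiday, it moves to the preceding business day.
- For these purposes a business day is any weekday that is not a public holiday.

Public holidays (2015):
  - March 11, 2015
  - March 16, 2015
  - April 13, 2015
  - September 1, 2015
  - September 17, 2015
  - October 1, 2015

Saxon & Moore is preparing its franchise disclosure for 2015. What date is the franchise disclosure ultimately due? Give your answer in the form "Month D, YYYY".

Start from the fixed due date, August 16, 2015.
August 16, 2015 is a Sunday; the preceding business day is August 14, 2015 (Friday).
So the filing is due August 14, 2015.

August 14, 2015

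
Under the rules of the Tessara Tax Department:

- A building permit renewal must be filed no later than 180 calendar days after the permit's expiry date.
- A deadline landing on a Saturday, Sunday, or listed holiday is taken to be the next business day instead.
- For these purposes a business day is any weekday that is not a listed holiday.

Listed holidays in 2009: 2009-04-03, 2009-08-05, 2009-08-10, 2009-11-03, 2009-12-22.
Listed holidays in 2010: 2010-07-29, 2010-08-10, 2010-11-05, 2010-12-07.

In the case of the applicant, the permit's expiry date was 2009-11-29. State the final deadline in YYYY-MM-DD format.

Adding 180 calendar days to 2009-11-29 gives 2010-05-28.
Since 2010-05-28 is a Friday and not a holiday, the date is unchanged.
Final deadline: 2010-05-28.

2010-05-28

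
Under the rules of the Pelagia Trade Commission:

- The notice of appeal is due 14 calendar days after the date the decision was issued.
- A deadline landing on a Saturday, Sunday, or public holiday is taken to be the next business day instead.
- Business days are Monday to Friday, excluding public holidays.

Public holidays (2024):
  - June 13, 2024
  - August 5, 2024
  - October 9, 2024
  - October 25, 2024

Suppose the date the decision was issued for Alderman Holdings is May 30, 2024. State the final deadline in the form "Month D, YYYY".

14 calendar days after May 30, 2024 is June 13, 2024.
June 13, 2024 is a listed holiday; the next business day is June 14, 2024 (Friday).
Final deadline: June 14, 2024.

June 14, 2024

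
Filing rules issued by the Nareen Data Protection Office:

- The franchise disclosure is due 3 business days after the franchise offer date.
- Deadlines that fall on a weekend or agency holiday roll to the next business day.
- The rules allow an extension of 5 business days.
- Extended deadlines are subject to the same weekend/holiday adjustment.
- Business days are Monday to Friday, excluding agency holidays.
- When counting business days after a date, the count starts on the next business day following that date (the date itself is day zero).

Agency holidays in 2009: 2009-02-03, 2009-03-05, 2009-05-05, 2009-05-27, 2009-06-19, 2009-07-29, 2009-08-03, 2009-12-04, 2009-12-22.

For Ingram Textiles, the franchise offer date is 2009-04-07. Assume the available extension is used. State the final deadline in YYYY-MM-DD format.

2009-04-17

Starting the day after 2009-04-07 and counting 3 business days lands on 2009-04-10.
2009-04-10 (Friday) is already a business day.
The 5-business-day extension runs from 2009-04-10 to 2009-04-17.
2009-04-17 falls on a Friday, which is a business day, so no adjustment is needed.
Final deadline: 2009-04-17.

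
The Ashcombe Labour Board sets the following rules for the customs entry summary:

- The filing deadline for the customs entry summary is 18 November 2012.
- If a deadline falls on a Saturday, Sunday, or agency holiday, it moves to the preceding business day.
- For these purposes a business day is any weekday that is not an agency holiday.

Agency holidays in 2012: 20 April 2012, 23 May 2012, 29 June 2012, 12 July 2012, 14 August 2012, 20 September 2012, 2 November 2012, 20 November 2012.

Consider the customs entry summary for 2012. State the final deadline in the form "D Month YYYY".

16 November 2012

The stated deadline is 18 November 2012.
18 November 2012 is a Sunday, so it moves to the preceding business day, 16 November 2012 (Friday).
Final deadline: 16 November 2012.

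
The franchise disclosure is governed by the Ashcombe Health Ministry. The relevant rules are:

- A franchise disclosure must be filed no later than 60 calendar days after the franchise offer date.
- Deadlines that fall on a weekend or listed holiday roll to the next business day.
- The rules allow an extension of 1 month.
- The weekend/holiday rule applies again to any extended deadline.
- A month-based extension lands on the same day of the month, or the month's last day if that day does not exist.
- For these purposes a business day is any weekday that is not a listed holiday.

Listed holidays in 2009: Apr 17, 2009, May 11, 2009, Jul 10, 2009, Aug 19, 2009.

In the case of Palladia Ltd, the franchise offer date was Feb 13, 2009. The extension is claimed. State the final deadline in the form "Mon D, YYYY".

May 14, 2009

Trigger date Feb 13, 2009 + 60 calendar days = Apr 14, 2009.
Apr 14, 2009 (Tuesday) is already a business day.
Add 1 month to Apr 14, 2009: May 14, 2009.
May 14, 2009 (Thursday) is already a business day.
So the filing is due May 14, 2009.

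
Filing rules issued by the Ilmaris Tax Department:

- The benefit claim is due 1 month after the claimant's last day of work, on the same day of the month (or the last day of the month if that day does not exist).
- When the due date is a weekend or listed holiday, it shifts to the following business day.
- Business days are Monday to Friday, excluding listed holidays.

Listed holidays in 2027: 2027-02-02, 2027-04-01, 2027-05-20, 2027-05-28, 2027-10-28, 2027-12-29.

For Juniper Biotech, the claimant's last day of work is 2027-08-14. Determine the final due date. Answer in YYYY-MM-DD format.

1 month after 2027-08-14, on the same day of the month, is 2027-09-14.
2027-09-14 falls on a Tuesday, which is a business day, so no adjustment is needed.
So the filing is due 2027-09-14.

2027-09-14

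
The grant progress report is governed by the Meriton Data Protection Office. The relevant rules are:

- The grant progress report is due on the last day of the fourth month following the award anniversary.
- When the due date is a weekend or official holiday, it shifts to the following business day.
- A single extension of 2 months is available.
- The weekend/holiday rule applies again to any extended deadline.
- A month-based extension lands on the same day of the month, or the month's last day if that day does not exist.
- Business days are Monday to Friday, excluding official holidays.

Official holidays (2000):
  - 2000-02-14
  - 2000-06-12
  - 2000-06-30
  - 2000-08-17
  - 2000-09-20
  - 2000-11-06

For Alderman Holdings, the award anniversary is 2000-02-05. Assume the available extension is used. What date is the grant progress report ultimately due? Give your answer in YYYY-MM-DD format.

4 months after 2000-02-05 falls in June 2000; the last day of that month is 2000-06-30.
2000-06-30 is a listed holiday, so it moves to the next business day, 2000-07-03 (Monday).
Add 2 months to 2000-07-03: 2000-09-03.
2000-09-03 falls on a Sunday. Rolling to the next business day gives 2000-09-04, a Monday.
So the filing is due 2000-09-04.

2000-09-04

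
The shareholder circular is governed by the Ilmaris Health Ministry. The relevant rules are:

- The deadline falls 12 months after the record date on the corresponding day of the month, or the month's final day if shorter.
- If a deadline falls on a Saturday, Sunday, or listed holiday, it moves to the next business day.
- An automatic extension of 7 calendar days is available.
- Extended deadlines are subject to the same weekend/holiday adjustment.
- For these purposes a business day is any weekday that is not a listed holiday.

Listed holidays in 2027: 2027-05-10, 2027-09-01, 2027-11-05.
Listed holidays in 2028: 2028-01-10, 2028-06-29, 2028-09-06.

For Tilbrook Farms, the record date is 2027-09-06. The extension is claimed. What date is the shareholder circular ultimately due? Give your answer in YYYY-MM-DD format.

2028-09-14

12 months after 2027-09-06, on the same day of the month, is 2028-09-06.
2028-09-06 is a listed holiday; the next business day is 2028-09-07 (Thursday).
The 7-calendar-day extension moves the deadline from 2028-09-07 to 2028-09-14.
2028-09-14 falls on a Thursday, which is a business day, so no adjustment is needed.
Deadline: 2028-09-14.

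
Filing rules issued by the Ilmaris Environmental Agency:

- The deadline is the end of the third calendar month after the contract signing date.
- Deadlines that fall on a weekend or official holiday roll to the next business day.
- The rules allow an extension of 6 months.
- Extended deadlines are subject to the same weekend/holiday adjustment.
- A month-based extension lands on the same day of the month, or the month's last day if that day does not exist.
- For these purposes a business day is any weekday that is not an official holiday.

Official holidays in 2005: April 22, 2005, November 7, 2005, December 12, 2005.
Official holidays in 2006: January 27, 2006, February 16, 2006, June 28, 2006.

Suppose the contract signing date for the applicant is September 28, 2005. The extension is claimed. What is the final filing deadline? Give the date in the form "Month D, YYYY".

July 3, 2006

The third month after September 28, 2005 is December 2005, whose last day is December 31, 2005.
December 31, 2005 is a Saturday; the next business day is January 2, 2006 (Monday).
Add 6 months to January 2, 2006: July 2, 2006.
July 2, 2006 is a Sunday; the next business day is July 3, 2006 (Monday).
The final due date is July 3, 2006.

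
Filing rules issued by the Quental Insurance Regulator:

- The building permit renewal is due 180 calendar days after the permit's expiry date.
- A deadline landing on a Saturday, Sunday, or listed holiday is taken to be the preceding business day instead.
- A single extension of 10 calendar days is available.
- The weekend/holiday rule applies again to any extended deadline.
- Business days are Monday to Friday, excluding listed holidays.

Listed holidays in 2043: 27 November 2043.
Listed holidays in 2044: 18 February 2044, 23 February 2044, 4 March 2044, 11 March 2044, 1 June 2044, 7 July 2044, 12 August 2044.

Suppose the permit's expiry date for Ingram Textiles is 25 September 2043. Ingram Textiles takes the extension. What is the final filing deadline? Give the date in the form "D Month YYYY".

Adding 180 calendar days to 25 September 2043 gives 23 March 2044.
23 March 2044 falls on a Wednesday, which is a business day, so no adjustment is needed.
The 10-calendar-day extension moves the deadline from 23 March 2044 to 2 April 2044.
2 April 2044 is a Saturday, so it moves to the preceding business day, 1 April 2044 (Friday).
The final due date is 1 April 2044.

1 April 2044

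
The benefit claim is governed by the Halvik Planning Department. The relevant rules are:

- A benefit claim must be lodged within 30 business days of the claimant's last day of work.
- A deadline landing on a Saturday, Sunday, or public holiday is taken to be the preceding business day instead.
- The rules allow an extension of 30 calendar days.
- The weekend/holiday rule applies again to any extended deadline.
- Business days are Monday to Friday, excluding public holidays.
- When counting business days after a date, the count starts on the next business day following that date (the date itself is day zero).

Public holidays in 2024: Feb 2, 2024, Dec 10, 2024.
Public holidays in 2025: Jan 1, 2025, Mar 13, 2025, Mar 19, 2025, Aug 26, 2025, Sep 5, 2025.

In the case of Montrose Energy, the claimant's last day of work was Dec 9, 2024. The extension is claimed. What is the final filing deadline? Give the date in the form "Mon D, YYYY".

Feb 21, 2025

Counting 30 business days after Dec 9, 2024 (skipping weekends and listed holidays) reaches Jan 22, 2025.
Jan 22, 2025 is a Wednesday and not a listed holiday, so it stands.
Applying the 30-calendar-day extension: Jan 22, 2025 + 30 days = Feb 21, 2025.
Since Feb 21, 2025 is a Friday and not a holiday, the date is unchanged.
Deadline: Feb 21, 2025.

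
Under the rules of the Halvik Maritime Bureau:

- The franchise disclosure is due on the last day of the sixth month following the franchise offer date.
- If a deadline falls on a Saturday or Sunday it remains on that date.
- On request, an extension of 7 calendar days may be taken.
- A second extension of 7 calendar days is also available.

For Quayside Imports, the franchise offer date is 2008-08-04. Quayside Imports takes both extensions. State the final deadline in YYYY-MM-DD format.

2009-03-14

6 months after 2008-08-04 is February 2009; that month ends on 2009-02-28.
2009-02-28 is a Saturday; no weekend or holiday adjustment applies.
Add the 7 calendar-day extension to 2009-02-28: 2009-03-07.
No adjustment is made for weekends or holidays, so 2009-03-07 stands.
The 7-calendar-day extension moves the deadline from 2009-03-07 to 2009-03-14.
No adjustment is made for weekends or holidays, so 2009-03-14 stands.
Final deadline: 2009-03-14.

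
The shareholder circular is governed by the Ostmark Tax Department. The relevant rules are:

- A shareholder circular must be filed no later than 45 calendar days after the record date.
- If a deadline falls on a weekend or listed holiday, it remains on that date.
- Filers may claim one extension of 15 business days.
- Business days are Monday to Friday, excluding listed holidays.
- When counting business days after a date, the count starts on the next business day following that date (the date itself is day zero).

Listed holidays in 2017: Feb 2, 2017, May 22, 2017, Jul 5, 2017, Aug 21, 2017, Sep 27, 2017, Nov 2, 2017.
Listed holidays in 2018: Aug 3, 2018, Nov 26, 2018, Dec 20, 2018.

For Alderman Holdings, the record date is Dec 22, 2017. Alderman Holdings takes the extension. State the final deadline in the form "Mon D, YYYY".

Feb 26, 2018

From Dec 22, 2017, 45 calendar days later is Feb 5, 2018.
Feb 5, 2018 is a Monday; no weekend or holiday adjustment applies.
The 15-business-day extension runs from Feb 5, 2018 to Feb 26, 2018.
Feb 26, 2018 is a Monday; no weekend or holiday adjustment applies.
So the filing is due Feb 26, 2018.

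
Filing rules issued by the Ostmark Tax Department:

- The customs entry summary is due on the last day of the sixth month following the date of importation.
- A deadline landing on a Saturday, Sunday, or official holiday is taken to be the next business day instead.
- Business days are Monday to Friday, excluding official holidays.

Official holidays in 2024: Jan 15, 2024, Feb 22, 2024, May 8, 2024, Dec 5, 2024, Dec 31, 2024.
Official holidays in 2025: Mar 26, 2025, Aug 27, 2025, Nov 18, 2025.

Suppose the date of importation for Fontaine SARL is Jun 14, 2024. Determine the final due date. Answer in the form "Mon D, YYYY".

The sixth month after Jun 14, 2024 is December 2024, whose last day is Dec 31, 2024.
Because Dec 31, 2024 is a listed holiday, the deadline becomes Jan 1, 2025 (Wednesday).
So the filing is due Jan 1, 2025.

Jan 1, 2025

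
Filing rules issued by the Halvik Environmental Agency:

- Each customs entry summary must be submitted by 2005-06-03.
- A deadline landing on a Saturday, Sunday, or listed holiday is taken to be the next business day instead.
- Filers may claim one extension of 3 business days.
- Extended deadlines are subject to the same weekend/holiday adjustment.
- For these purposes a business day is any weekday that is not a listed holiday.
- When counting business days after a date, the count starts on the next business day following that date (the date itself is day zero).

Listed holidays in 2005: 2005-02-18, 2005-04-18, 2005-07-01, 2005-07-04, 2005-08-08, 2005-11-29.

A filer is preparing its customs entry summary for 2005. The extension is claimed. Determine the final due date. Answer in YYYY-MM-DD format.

Start from the fixed due date, 2005-06-03.
Since 2005-06-03 is a Friday and not a holiday, the date is unchanged.
Counting 3 further business days from 2005-06-03 reaches 2005-06-08.
2005-06-08 falls on a Wednesday, which is a business day, so no adjustment is needed.
So the filing is due 2005-06-08.

2005-06-08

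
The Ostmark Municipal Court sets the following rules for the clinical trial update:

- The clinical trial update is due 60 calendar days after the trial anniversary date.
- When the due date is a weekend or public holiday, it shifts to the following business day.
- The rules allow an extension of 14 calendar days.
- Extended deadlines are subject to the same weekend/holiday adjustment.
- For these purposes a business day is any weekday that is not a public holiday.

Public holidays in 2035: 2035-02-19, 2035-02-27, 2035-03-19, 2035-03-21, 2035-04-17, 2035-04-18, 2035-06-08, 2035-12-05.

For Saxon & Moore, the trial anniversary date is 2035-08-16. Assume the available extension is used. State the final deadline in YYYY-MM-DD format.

2035-10-29

Trigger date 2035-08-16 + 60 calendar days = 2035-10-15.
Since 2035-10-15 is a Monday and not a holiday, the date is unchanged.
With the 14-day extension, 2035-10-15 becomes 2035-10-29.
2035-10-29 (Monday) is already a business day.
Deadline: 2035-10-29.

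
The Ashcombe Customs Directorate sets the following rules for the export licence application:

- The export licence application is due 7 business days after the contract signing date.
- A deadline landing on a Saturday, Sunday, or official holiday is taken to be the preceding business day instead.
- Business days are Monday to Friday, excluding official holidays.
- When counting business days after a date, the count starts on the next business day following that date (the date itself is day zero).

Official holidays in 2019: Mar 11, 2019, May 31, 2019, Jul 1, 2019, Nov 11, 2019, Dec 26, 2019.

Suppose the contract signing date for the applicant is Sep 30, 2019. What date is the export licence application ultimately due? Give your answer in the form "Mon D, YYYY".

Oct 9, 2019

7 business days after Sep 30, 2019, excluding weekends and holidays, is Oct 9, 2019.
Oct 9, 2019 falls on a Wednesday, which is a business day, so no adjustment is needed.
Final deadline: Oct 9, 2019.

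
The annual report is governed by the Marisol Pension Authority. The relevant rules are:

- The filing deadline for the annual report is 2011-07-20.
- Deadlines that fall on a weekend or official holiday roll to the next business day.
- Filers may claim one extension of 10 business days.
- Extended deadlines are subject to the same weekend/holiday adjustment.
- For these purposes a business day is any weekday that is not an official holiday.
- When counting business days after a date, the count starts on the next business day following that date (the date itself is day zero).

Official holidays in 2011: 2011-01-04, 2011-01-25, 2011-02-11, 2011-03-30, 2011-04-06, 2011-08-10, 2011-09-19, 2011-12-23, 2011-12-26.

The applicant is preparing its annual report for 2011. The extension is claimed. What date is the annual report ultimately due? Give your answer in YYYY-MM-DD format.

The stated deadline is 2011-07-20.
2011-07-20 falls on a Wednesday, which is a business day, so no adjustment is needed.
The 10-business-day extension runs from 2011-07-20 to 2011-08-03.
2011-08-03 (Wednesday) is already a business day.
Final deadline: 2011-08-03.

2011-08-03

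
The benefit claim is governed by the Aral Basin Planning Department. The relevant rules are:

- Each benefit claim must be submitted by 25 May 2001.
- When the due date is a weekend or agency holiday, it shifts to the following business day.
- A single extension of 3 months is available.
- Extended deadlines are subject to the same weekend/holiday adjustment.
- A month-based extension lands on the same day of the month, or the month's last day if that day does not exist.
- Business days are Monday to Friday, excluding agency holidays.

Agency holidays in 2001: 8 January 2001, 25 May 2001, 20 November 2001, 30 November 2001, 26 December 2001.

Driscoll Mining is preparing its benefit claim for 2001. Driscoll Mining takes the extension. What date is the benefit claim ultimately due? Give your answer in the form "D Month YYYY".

28 August 2001

Start from the fixed due date, 25 May 2001.
25 May 2001 falls on a listed holiday. Rolling to the next business day gives 28 May 2001, a Monday.
Add 3 months to 28 May 2001: 28 August 2001.
28 August 2001 is a Tuesday and not a listed holiday, so it stands.
Deadline: 28 August 2001.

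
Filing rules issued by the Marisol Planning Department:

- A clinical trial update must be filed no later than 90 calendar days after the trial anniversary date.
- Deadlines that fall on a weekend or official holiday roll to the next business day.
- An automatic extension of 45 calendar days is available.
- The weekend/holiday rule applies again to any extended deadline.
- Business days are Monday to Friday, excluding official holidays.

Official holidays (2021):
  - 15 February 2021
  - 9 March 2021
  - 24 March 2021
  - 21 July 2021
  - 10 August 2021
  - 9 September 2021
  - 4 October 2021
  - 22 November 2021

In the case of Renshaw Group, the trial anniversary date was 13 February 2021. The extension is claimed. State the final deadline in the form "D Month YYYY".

Adding 90 calendar days to 13 February 2021 gives 14 May 2021.
14 May 2021 falls on a Friday, which is a business day, so no adjustment is needed.
Applying the 45-calendar-day extension: 14 May 2021 + 45 days = 28 June 2021.
28 June 2021 is a Monday and not a listed holiday, so it stands.
Final deadline: 28 June 2021.

28 June 2021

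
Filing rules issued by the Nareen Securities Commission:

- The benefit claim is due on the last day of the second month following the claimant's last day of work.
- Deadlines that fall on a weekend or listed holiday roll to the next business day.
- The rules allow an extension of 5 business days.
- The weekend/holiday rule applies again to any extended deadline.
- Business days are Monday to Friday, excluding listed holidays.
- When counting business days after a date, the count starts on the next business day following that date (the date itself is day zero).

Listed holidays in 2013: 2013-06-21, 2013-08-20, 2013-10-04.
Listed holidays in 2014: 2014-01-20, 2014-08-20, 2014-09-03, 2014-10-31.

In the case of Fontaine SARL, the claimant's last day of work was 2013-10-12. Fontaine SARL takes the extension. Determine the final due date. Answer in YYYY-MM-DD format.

2014-01-07

The second month after 2013-10-12 is December 2013, whose last day is 2013-12-31.
2013-12-31 is a Tuesday and not a listed holiday, so it stands.
Applying the 5-business-day extension: 5 business days after 2013-12-31 is 2014-01-07.
Since 2014-01-07 is a Tuesday and not a holiday, the date is unchanged.
Deadline: 2014-01-07.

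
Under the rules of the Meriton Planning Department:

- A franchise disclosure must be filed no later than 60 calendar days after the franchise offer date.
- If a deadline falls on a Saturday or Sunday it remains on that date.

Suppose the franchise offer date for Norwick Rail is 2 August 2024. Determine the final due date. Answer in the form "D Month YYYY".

Trigger date 2 August 2024 + 60 calendar days = 1 October 2024.
1 October 2024 is a Tuesday; no weekend or holiday adjustment applies.
The final due date is 1 October 2024.

1 October 2024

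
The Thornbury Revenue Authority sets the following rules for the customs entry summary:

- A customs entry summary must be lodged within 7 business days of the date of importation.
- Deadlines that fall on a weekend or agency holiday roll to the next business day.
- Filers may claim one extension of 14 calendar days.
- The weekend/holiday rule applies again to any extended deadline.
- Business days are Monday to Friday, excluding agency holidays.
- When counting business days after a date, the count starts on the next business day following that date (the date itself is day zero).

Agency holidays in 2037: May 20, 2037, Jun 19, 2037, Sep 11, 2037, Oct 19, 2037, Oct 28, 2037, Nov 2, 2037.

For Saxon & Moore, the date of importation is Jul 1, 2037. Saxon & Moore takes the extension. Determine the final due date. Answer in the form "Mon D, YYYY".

Starting the day after Jul 1, 2037 and counting 7 business days lands on Jul 10, 2037.
Since Jul 10, 2037 is a Friday and not a holiday, the date is unchanged.
With the 14-day extension, Jul 10, 2037 becomes Jul 24, 2037.
Jul 24, 2037 is a Friday and not a listed holiday, so it stands.
The final due date is Jul 24, 2037.

Jul 24, 2037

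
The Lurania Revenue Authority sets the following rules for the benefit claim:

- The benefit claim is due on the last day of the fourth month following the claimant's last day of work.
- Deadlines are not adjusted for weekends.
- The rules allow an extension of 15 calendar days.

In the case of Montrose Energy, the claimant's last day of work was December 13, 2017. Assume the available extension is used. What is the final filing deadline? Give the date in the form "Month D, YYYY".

May 15, 2018

4 months after December 13, 2017 is April 2018; that month ends on April 30, 2018.
April 30, 2018 is a Monday; no weekend or holiday adjustment applies.
Add the 15 calendar-day extension to April 30, 2018: May 15, 2018.
May 15, 2018 falls on a Tuesday. The rules make no weekend/holiday allowance, so it remains May 15, 2018.
So the filing is due May 15, 2018.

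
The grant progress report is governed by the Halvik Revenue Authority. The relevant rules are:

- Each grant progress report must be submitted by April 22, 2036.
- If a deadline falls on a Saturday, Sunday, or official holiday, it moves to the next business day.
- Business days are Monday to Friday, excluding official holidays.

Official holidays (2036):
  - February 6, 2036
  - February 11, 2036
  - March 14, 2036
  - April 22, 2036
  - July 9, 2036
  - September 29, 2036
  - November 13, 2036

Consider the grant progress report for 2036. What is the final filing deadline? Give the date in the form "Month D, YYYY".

The statutory due date is April 22, 2036.
April 22, 2036 falls on a listed holiday. Rolling to the next business day gives April 23, 2036, a Wednesday.
The final due date is April 23, 2036.

April 23, 2036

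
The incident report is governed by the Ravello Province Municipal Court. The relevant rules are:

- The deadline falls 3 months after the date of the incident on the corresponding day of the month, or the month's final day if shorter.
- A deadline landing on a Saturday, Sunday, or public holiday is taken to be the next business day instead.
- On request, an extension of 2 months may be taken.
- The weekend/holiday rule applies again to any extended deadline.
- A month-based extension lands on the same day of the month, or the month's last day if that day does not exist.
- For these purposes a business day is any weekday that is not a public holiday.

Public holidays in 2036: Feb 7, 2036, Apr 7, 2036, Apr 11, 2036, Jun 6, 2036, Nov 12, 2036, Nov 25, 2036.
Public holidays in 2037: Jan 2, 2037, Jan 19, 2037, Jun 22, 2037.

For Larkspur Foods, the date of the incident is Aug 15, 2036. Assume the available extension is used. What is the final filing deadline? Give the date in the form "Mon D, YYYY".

3 months after Aug 15, 2036, on the same day of the month, is Nov 15, 2036.
Because Nov 15, 2036 is a Saturday, the deadline becomes Nov 17, 2036 (Monday).
Applying the 2 months extension: 2 months after Nov 17, 2036 is Jan 17, 2037.
Because Jan 17, 2037 is a Saturday, the deadline becomes Jan 20, 2037 (Tuesday).
Deadline: Jan 20, 2037.

Jan 20, 2037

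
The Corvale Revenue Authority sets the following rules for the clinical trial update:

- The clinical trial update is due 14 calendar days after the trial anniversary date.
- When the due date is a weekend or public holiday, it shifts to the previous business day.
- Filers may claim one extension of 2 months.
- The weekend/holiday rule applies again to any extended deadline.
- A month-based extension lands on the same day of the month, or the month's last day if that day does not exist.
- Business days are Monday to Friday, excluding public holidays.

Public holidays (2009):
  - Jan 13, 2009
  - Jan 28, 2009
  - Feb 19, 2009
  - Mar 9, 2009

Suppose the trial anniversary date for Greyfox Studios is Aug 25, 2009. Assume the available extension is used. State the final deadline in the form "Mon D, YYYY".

Adding 14 calendar days to Aug 25, 2009 gives Sep 8, 2009.
Sep 8, 2009 (Tuesday) is already a business day.
The 2 months extension carries Sep 8, 2009 to Nov 8, 2009.
Nov 8, 2009 is a Sunday, so it moves to the preceding business day, Nov 6, 2009 (Friday).
Final deadline: Nov 6, 2009.

Nov 6, 2009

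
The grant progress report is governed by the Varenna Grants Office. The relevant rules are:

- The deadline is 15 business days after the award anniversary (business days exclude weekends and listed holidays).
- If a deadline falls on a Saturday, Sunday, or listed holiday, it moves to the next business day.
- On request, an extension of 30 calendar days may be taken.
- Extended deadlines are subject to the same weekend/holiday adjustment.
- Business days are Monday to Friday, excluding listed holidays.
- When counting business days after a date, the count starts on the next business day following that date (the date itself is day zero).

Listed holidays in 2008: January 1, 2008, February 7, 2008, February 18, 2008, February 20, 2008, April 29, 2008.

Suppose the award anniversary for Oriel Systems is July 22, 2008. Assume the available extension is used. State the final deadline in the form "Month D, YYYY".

15 business days after July 22, 2008, excluding weekends and holidays, is August 12, 2008.
August 12, 2008 (Tuesday) is already a business day.
Applying the 30-calendar-day extension: August 12, 2008 + 30 days = September 11, 2008.
September 11, 2008 (Thursday) is already a business day.
The final due date is September 11, 2008.

September 11, 2008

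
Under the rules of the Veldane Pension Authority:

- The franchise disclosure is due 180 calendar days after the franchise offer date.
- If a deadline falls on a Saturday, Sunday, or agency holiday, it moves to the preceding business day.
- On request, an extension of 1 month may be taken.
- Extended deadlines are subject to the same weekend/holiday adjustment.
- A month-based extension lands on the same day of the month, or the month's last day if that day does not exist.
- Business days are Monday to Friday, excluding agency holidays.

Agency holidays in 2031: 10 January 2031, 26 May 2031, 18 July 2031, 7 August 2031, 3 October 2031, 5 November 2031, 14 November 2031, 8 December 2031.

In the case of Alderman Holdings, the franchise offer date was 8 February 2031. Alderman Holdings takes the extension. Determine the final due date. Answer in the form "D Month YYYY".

5 September 2031

Trigger date 8 February 2031 + 180 calendar days = 7 August 2031.
Because 7 August 2031 is a listed holiday, the deadline becomes 6 August 2031 (Wednesday).
Applying the 1 month extension: 1 month after 6 August 2031 is 6 September 2031.
6 September 2031 is a Saturday, so it moves to the preceding business day, 5 September 2031 (Friday).
Deadline: 5 September 2031.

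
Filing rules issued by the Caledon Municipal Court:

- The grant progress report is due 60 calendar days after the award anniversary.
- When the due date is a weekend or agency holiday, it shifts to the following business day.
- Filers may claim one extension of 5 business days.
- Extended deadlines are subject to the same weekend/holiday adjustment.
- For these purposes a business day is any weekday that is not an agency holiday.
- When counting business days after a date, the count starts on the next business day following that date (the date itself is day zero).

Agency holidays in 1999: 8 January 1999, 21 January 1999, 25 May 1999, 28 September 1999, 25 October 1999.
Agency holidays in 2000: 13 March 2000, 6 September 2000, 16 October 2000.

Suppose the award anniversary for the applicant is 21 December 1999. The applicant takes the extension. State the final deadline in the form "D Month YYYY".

Trigger date 21 December 1999 + 60 calendar days = 19 February 2000.
Because 19 February 2000 is a Saturday, the deadline becomes 21 February 2000 (Monday).
Counting 5 further business days from 21 February 2000 reaches 28 February 2000.
28 February 2000 is a Monday and not a listed holiday, so it stands.
Deadline: 28 February 2000.

28 February 2000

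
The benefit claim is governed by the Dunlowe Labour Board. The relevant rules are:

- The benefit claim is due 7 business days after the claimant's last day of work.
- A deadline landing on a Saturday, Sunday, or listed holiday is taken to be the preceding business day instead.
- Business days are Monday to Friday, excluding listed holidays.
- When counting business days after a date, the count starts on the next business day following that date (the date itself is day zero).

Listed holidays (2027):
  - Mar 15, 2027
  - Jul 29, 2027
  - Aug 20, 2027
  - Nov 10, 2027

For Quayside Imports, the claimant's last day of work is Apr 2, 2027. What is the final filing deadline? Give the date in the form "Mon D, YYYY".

Apr 13, 2027

7 business days after Apr 2, 2027, excluding weekends and holidays, is Apr 13, 2027.
Apr 13, 2027 is a Tuesday and not a listed holiday, so it stands.
Final deadline: Apr 13, 2027.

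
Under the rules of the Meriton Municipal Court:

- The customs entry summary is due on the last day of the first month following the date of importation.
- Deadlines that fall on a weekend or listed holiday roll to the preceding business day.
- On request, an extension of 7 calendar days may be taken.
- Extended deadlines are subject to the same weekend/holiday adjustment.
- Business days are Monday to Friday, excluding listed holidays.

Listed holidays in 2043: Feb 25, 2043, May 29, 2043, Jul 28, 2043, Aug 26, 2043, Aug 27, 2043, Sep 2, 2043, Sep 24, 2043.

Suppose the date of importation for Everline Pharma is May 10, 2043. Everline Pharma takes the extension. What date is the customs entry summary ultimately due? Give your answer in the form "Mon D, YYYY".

1 month after May 10, 2043 falls in June 2043; the last day of that month is Jun 30, 2043.
Jun 30, 2043 is a Tuesday and not a listed holiday, so it stands.
Applying the 7-calendar-day extension: Jun 30, 2043 + 7 days = Jul 7, 2043.
Jul 7, 2043 is a Tuesday and not a listed holiday, so it stands.
Deadline: Jul 7, 2043.

Jul 7, 2043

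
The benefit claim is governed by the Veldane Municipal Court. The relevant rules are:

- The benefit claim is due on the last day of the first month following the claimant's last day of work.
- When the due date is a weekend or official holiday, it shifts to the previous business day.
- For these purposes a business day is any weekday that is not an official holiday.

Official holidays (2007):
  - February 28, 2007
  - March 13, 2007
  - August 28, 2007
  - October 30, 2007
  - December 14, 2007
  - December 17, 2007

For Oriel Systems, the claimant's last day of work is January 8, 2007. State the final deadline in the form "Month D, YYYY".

1 month after January 8, 2007 falls in February 2007; the last day of that month is February 28, 2007.
February 28, 2007 is a listed holiday, so it moves to the preceding business day, February 27, 2007 (Tuesday).
The final due date is February 27, 2007.

February 27, 2007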